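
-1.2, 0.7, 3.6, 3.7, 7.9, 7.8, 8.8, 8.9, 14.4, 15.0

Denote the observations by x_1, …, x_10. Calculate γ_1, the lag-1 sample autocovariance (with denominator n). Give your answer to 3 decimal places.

16.016

Mean x̄ = (-1.2 + 0.7 + 3.6 + 3.7 + 7.9 + 7.8 + 8.8 + 8.9 + 14.4 + 15.0)/10 = 6.9600
Σ_{t=1}^{9}(x_t−x̄)(x_{t+1}−x̄) = 160.1604
γ_1 = 160.1604 / 10 = 16.016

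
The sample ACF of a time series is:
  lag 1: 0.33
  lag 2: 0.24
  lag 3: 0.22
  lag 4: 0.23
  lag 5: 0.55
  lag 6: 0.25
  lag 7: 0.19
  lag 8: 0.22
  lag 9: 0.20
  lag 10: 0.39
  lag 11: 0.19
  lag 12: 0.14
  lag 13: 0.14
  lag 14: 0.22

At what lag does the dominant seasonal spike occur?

5

The largest autocorrelation is r_5 = 0.55, with a weaker echo at lag 10 (0.39); the remaining lags stay at or below 0.33. The elevated value at lag 1 (0.33), dropping to 0.24 at lag 2, reflects decaying short-term dependence rather than seasonality.
The dominant spike at lag 5 indicates a seasonal period of 5.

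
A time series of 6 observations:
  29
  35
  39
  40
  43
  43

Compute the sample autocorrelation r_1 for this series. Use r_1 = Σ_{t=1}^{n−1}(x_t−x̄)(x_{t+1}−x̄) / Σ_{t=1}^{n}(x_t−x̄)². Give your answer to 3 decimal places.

0.415

Mean x̄ = (29 + 35 + 39 + 40 + 43 + 43)/6 = 38.1667
Deviations from mean: -9.1667, -3.1667, 0.8333, 1.8333, 4.8333, 4.8333
Numerator Σ_{t=1}^{5}(x_t−x̄)(x_{t+1}−x̄) = 60.1389
Denominator Σ(x_t−x̄)² = 144.8333
r_1 = 60.1389 / 144.8333 = 0.415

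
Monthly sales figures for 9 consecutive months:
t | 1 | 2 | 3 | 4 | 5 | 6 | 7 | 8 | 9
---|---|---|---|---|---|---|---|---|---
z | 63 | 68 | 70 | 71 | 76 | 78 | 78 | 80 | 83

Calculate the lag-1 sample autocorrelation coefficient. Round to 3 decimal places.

Mean z̄ = (63 + 68 + 70 + 71 + 76 + 78 + 78 + 80 + 83)/9 = 74.1111
Numerator Σ_{t=1}^{8}(z_t−z̄)(z_{t+1}−z̄) = 197.6543
Denominator Σ(z_t−z̄)² = 334.8889
r_1 = 197.6543 / 334.8889 = 0.590

0.590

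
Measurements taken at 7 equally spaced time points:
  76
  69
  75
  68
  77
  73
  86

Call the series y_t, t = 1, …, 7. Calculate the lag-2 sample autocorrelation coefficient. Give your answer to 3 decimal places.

0.360

Mean ȳ = (76 + 69 + 75 + 68 + 77 + 73 + 86)/7 = 74.8571
Deviations from mean: 1.1429, -5.8571, 0.1429, -6.8571, 2.1429, -1.8571, 11.1429
Σ(y_t−ȳ)(y_{t+2}−ȳ) = (0.1633) + (40.1633) + (0.3061) + (12.7347) + (23.8776) = 77.2449
Denominator Σ(y_t−ȳ)² = 214.8571
r_2 = 77.2449 / 214.8571 = 0.360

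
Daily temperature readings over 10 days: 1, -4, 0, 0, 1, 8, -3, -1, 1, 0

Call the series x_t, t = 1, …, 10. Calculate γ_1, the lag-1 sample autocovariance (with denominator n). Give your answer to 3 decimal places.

Mean x̄ = (1 − 4 + 0 + 0 + 1 + 8 − 3 − 1 + 1 + 0)/10 = 0.3000
Σ_{t=1}^{9}(x_t−x̄)(x_{t+1}−x̄) = -18.6900
γ_1 = -18.6900 / 10 = -1.869

-1.869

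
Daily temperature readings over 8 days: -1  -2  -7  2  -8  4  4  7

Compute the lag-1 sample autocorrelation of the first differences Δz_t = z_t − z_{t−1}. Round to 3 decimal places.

-0.736

First differences Δz: -1, -5, 9, -10, 12, 0, 3
Mean of differences = 1.1429
Numerator Σ(Δz_t−Δz̄)(Δz_{t+1}−Δz̄) = -258.1633
Denominator Σ(Δz_t−Δz̄)² = 350.8571
r_1(Δz) = -258.1633 / 350.8571 = -0.736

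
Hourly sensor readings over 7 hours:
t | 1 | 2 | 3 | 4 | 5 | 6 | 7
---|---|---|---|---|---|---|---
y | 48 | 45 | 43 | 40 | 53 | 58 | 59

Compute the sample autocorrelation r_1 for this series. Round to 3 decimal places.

0.529

Mean ȳ = (48 + 45 + 43 + 40 + 53 + 58 + 59)/7 = 49.4286
Deviations from mean: -1.4286, -4.4286, -6.4286, -9.4286, 3.5714, 8.5714, 9.5714
Numerator Σ_{t=1}^{6}(y_t−ȳ)(y_{t+1}−ȳ) = 174.3878
Denominator Σ(y_t−ȳ)² = 329.7143
r_1 = 174.3878 / 329.7143 = 0.529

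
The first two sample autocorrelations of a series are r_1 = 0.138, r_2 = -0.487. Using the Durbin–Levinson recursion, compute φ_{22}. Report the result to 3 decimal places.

φ_{22} = (r_2 − r_1²) / (1 − r_1²)
r_1² = (0.138)² = 0.019044
Numerator = -0.487 − 0.0190 = -0.5060; denominator = 1 − 0.0190 = 0.9810
φ_{22} = -0.5060 / 0.9810 = -0.516

-0.516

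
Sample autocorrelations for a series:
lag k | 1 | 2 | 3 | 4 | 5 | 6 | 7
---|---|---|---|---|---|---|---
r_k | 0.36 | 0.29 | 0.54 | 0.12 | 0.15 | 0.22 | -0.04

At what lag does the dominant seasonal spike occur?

The largest autocorrelation is r_3 = 0.54; the remaining lags stay at or below 0.36. The elevated value at lag 1 (0.36), dropping to 0.29 at lag 2, reflects decaying short-term dependence rather than seasonality.
The dominant spike at lag 3 indicates a seasonal period of 3.

3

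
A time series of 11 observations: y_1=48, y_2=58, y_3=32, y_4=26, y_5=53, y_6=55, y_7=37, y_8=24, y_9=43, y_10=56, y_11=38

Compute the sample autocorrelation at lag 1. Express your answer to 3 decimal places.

Mean ȳ = (48 + 58 + 32 + 26 + 53 + 55 + 37 + 24 + 43 + 56 + 38)/11 = 42.7273
Numerator Σ_{t=1}^{10}(y_t−ȳ)(y_{t+1}−ȳ) = 23.1074
Denominator Σ(y_t−ȳ)² = 1494.1818
r_1 = 23.1074 / 1494.1818 = 0.015

0.015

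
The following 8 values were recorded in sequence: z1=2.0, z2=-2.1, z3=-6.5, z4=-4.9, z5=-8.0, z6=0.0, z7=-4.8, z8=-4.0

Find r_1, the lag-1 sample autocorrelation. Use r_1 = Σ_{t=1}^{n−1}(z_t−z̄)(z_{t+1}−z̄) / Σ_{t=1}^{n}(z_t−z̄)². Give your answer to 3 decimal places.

-0.075

Mean z̄ = (2.0 − 2.1 − 6.5 − 4.9 − 8.0 + 0.0 − 4.8 − 4.0)/8 = -3.5375
Deviations from mean: 5.5375, 1.4375, -2.9625, -1.3625, -4.4625, 3.5375, -1.2625, -0.4625
Σ(z_t−z̄)(z_{t+1}−z̄) = (7.9602) + (-4.2586) + (4.0364) + (6.0802) + (-15.7861) + (-4.4661) + (0.5839) = -5.8502
Denominator Σ(z_t−z̄)² = 77.5988
r_1 = -5.8502 / 77.5988 = -0.075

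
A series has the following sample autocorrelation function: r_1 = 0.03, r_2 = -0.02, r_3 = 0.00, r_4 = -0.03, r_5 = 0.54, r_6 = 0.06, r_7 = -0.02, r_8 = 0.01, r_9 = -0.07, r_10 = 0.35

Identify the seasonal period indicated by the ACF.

5

The largest autocorrelation is r_5 = 0.54, with a weaker echo at lag 10 (0.35); the remaining lags stay at or below 0.06.
The dominant spike at lag 5 indicates a seasonal period of 5.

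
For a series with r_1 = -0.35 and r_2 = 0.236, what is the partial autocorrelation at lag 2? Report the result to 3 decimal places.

φ_{22} = (r_2 − r_1²) / (1 − r_1²)
r_1² = (-0.35)² = 0.1225
Numerator = 0.236 − 0.1225 = 0.1135; denominator = 1 − 0.1225 = 0.8775
φ_{22} = 0.1135 / 0.8775 = 0.129

0.129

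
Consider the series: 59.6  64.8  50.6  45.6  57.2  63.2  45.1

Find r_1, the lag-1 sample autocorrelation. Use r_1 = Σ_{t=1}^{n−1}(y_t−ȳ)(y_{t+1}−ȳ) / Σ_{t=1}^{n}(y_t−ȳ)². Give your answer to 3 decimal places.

-0.105

Mean ȳ = (59.6 + 64.8 + 50.6 + 45.6 + 57.2 + 63.2 + 45.1)/7 = 55.1571
Deviations from mean: 4.4429, 9.6429, -4.5571, -9.5571, 2.0429, 8.0429, -10.0571
Numerator Σ_{t=1}^{6}(y_t−ȳ)(y_{t+1}−ȳ) = -41.5304
Denominator Σ(y_t−ȳ)² = 394.8371
r_1 = -41.5304 / 394.8371 = -0.105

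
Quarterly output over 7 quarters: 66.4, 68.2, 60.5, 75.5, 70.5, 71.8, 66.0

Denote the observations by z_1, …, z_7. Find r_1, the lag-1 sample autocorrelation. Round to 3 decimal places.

Mean z̄ = (66.4 + 68.2 + 60.5 + 75.5 + 70.5 + 71.8 + 66.0)/7 = 68.4143
Σ(z_t−z̄)(z_{t+1}−z̄) = (0.4316) + (1.6959) + (-56.0784) + (14.7788) + (7.0616) + (-8.1741) = -40.2845
Denominator Σ(z_t−z̄)² = 138.5886
r_1 = -40.2845 / 138.5886 = -0.291

-0.291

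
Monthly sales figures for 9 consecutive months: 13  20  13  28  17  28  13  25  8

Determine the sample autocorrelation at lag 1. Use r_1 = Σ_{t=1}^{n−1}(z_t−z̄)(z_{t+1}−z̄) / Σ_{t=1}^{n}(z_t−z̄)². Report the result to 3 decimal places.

-0.587

Mean z̄ = (13 + 20 + 13 + 28 + 17 + 28 + 13 + 25 + 8)/9 = 18.3333
Numerator Σ_{t=1}^{8}(z_t−z̄)(z_{t+1}−z̄) = -251.1111
Denominator Σ(z_t−z̄)² = 428.0000
r_1 = -251.1111 / 428.0000 = -0.587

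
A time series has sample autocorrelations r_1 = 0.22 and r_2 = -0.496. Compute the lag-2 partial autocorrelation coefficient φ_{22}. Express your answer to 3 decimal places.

φ_{22} = (r_2 − r_1²) / (1 − r_1²)
r_1² = (0.22)² = 0.0484
Numerator = -0.496 − 0.0484 = -0.5444; denominator = 1 − 0.0484 = 0.9516
φ_{22} = -0.5444 / 0.9516 = -0.572

-0.572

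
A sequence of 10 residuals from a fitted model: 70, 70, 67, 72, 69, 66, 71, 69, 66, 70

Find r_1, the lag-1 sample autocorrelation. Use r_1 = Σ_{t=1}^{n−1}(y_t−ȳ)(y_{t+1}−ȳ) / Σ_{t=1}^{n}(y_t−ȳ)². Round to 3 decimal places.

-0.421

Mean ȳ = (70 + 70 + 67 + 72 + 69 + 66 + 71 + 69 + 66 + 70)/10 = 69.0000
Numerator Σ_{t=1}^{9}(y_t−ȳ)(y_{t+1}−ȳ) = -16.0000
Denominator Σ(y_t−ȳ)² = 38.0000
r_1 = -16.0000 / 38.0000 = -0.421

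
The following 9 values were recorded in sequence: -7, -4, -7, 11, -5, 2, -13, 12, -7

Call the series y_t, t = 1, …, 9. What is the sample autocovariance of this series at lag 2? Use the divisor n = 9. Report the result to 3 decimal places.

23.333

Mean ȳ = (-7 − 4 − 7 + 11 − 5 + 2 − 13 + 12 − 7)/9 = -2.0000
Σ_{t=1}^{7}(y_t−ȳ)(y_{t+2}−ȳ) = 210.0000
γ_2 = 210.0000 / 9 = 23.333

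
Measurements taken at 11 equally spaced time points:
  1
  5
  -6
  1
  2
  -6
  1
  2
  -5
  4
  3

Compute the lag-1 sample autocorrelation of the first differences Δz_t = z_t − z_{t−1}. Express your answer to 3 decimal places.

First differences Δz: 4, -11, 7, 1, -8, 7, 1, -7, 9, -1
Mean of differences = 0.2000
Numerator Σ(Δz_t−Δz̄)(Δz_{t+1}−Δz̄) = -249.8400
Denominator Σ(Δz_t−Δz̄)² = 431.6000
r_1(Δz) = -249.8400 / 431.6000 = -0.579

-0.579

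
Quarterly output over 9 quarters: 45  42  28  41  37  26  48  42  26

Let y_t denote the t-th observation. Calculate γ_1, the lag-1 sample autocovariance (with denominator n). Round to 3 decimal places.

-18.129

Mean ȳ = (45 + 42 + 28 + 41 + 37 + 26 + 48 + 42 + 26)/9 = 37.2222
Σ_{t=1}^{8}(y_t−ȳ)(y_{t+1}−ȳ) = -163.1605
γ_1 = -163.1605 / 9 = -18.129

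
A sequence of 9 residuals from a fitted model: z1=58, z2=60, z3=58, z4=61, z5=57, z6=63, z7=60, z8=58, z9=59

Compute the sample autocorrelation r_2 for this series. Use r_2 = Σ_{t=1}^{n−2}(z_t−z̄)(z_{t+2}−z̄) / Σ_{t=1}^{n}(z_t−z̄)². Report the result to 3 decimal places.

0.194

Mean z̄ = (58 + 60 + 58 + 61 + 57 + 63 + 60 + 58 + 59)/9 = 59.3333
Σ(z_t−z̄)(z_{t+2}−z̄) = (1.7778) + (1.1111) + (3.1111) + (6.1111) + (-1.5556) + (-4.8889) + (-0.2222) = 5.4444
Denominator Σ(z_t−z̄)² = 28.0000
r_2 = 5.4444 / 28.0000 = 0.194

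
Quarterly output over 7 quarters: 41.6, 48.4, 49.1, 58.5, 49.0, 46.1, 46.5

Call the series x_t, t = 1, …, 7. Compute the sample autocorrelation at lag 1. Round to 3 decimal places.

Mean x̄ = (41.6 + 48.4 + 49.1 + 58.5 + 49.0 + 46.1 + 46.5)/7 = 48.4571
Deviations from mean: -6.8571, -0.0571, 0.6429, 10.0429, 0.5429, -2.3571, -1.9571
Σ(x_t−x̄)(x_{t+1}−x̄) = (0.3918) + (-0.0367) + (6.4561) + (5.4518) + (-1.2796) + (4.6133) = 15.5967
Denominator Σ(x_t−x̄)² = 157.9771
r_1 = 15.5967 / 157.9771 = 0.099

0.099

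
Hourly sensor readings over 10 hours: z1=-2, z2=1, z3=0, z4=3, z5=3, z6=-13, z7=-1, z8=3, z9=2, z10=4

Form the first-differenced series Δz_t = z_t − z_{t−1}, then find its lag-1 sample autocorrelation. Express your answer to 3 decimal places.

First differences Δz: 3, -1, 3, 0, -16, 12, 4, -1, 2
Mean of differences = 0.6667
Numerator Σ(Δz_t−Δz̄)(Δz_{t+1}−Δz̄) = -157.1111
Denominator Σ(Δz_t−Δz̄)² = 436.0000
r_1(Δz) = -157.1111 / 436.0000 = -0.360

-0.360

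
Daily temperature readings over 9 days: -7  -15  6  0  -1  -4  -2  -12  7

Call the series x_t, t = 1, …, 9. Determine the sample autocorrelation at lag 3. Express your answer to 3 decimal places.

-0.159

Mean x̄ = (-7 − 15 + 6 + 0 − 1 − 4 − 2 − 12 + 7)/9 = -3.1111
Σ(x_t−x̄)(x_{t+3}−x̄) = (-12.0988) + (-25.0988) + (-8.0988) + (3.4568) + (-18.7654) + (-8.9877) = -69.5926
Denominator Σ(x_t−x̄)² = 436.8889
r_3 = -69.5926 / 436.8889 = -0.159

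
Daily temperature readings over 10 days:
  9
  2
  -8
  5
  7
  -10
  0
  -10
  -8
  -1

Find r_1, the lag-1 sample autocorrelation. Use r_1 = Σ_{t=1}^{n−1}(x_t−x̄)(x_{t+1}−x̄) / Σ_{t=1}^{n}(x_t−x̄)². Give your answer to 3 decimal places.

Mean x̄ = (9 + 2 − 8 + 5 + 7 − 10 + 0 − 10 − 8 − 1)/10 = -1.4000
Numerator Σ_{t=1}^{9}(x_t−x̄)(x_{t+1}−x̄) = -17.7600
Denominator Σ(x_t−x̄)² = 468.4000
r_1 = -17.7600 / 468.4000 = -0.038

-0.038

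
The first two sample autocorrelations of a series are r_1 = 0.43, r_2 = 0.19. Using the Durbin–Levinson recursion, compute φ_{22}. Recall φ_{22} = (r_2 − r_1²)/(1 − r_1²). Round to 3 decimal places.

φ_{22} = (r_2 − r_1²) / (1 − r_1²)
r_1² = (0.43)² = 0.1849
Numerator = 0.19 − 0.1849 = 0.0051; denominator = 1 − 0.1849 = 0.8151
φ_{22} = 0.0051 / 0.8151 = 0.006

0.006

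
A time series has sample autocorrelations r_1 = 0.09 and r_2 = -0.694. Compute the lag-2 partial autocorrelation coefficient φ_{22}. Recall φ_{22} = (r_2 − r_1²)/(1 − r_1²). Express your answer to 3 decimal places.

φ_{22} = (r_2 − r_1²) / (1 − r_1²)
r_1² = (0.09)² = 0.0081
Numerator = -0.694 − 0.0081 = -0.7021; denominator = 1 − 0.0081 = 0.9919
φ_{22} = -0.7021 / 0.9919 = -0.708

-0.708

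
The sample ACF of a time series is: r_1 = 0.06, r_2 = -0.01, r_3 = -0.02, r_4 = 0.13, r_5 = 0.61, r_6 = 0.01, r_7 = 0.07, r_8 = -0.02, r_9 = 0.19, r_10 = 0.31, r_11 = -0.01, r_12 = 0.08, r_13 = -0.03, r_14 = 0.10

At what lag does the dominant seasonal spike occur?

5

The largest autocorrelation is r_5 = 0.61, with a weaker echo at lag 10 (0.31); the remaining lags stay at or below 0.19.
The dominant spike at lag 5 indicates a seasonal period of 5.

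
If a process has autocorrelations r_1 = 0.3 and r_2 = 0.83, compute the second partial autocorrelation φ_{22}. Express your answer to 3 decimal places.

0.813

φ_{22} = (r_2 − r_1²) / (1 − r_1²)
r_1² = (0.3)² = 0.09
Numerator = 0.83 − 0.0900 = 0.7400; denominator = 1 − 0.0900 = 0.9100
φ_{22} = 0.7400 / 0.9100 = 0.813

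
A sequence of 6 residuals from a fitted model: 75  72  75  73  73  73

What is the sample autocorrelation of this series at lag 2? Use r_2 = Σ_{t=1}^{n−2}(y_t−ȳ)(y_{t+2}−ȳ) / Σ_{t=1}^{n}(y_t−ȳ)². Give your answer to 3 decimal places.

0.333

Mean ȳ = (75 + 72 + 75 + 73 + 73 + 73)/6 = 73.5000
Deviations from mean: 1.5000, -1.5000, 1.5000, -0.5000, -0.5000, -0.5000
Numerator Σ_{t=1}^{4}(y_t−ȳ)(y_{t+2}−ȳ) = 2.5000
Denominator Σ(y_t−ȳ)² = 7.5000
r_2 = 2.5000 / 7.5000 = 0.333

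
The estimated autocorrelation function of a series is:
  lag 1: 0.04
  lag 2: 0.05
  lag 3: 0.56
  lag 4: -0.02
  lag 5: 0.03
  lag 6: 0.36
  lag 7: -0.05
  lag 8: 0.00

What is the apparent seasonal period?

The largest autocorrelation is r_3 = 0.56, with a weaker echo at lag 6 (0.36); the remaining lags stay at or below 0.05.
The dominant spike at lag 3 indicates a seasonal period of 3.

3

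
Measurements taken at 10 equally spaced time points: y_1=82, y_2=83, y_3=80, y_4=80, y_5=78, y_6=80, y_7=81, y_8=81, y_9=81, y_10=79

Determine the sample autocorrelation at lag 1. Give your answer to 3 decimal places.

0.257

Mean ȳ = (82 + 83 + 80 + 80 + 78 + 80 + 81 + 81 + 81 + 79)/10 = 80.5000
Numerator Σ_{t=1}^{9}(y_t−ȳ)(y_{t+1}−ȳ) = 4.7500
Denominator Σ(y_t−ȳ)² = 18.5000
r_1 = 4.7500 / 18.5000 = 0.257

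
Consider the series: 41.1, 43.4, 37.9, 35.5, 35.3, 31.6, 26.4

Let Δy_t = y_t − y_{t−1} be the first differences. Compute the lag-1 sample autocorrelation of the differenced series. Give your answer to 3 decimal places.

First differences Δy: 2.3, -5.5, -2.4, -0.2, -3.7, -5.2
Mean of differences = -2.4500
Numerator Σ(Δy_t−Δȳ)(Δy_{t+1}−Δȳ) = -13.9025
Denominator Σ(Δy_t−Δȳ)² = 46.0550
r_1(Δy) = -13.9025 / 46.0550 = -0.302

-0.302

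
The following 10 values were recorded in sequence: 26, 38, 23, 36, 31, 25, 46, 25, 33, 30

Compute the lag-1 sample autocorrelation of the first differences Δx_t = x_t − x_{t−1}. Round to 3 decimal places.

-0.752

First differences Δx: 12, -15, 13, -5, -6, 21, -21, 8, -3
Mean of differences = 0.4444
Numerator Σ(Δx_t−Δx̄)(Δx_{t+1}−Δx̄) = -1166.9753
Denominator Σ(Δx_t−Δx̄)² = 1552.2222
r_1(Δx) = -1166.9753 / 1552.2222 = -0.752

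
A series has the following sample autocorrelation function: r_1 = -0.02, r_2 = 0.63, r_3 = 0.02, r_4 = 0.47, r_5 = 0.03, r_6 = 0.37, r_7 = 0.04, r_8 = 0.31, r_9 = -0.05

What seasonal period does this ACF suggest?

2

The largest autocorrelation is r_2 = 0.63, with weaker echoes at lags 4 (0.47), 6 (0.37) and 8 (0.31); the remaining lags stay at or below 0.04.
The dominant spike at lag 2 indicates a seasonal period of 2.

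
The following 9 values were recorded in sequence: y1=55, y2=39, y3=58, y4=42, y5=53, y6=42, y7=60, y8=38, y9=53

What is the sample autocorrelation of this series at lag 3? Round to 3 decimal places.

Mean ȳ = (55 + 39 + 58 + 42 + 53 + 42 + 60 + 38 + 53)/9 = 48.8889
Σ(y_t−ȳ)(y_{t+3}−ȳ) = (-42.0988) + (-40.6543) + (-62.7654) + (-76.5432) + (-44.7654) + (-28.3210) = -295.1481
Denominator Σ(y_t−ȳ)² = 588.8889
r_3 = -295.1481 / 588.8889 = -0.501

-0.501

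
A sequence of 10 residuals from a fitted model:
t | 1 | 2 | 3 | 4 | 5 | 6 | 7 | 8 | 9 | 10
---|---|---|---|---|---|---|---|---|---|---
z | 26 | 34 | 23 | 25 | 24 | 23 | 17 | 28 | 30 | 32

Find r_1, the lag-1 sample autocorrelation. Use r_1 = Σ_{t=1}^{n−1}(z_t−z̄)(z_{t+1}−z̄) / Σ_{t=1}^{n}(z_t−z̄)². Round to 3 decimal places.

Mean z̄ = (26 + 34 + 23 + 25 + 24 + 23 + 17 + 28 + 30 + 32)/10 = 26.2000
Numerator Σ_{t=1}^{9}(z_t−z̄)(z_{t+1}−z̄) = 28.7600
Denominator Σ(z_t−z̄)² = 223.6000
r_1 = 28.7600 / 223.6000 = 0.129

0.129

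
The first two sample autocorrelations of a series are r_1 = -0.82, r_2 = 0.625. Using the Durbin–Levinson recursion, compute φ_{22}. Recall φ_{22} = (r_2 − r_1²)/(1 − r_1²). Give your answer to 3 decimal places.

φ_{22} = (r_2 − r_1²) / (1 − r_1²)
r_1² = (-0.82)² = 0.6724
Numerator = 0.625 − 0.6724 = -0.0474; denominator = 1 − 0.6724 = 0.3276
φ_{22} = -0.0474 / 0.3276 = -0.145

-0.145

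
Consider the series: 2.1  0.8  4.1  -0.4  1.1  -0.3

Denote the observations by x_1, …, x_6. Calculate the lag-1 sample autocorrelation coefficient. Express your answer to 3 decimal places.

Mean x̄ = (2.1 + 0.8 + 4.1 − 0.4 + 1.1 − 0.3)/6 = 1.2333
Deviations from mean: 0.8667, -0.4333, 2.8667, -1.6333, -0.1333, -1.5333
Numerator Σ_{t=1}^{5}(x_t−x̄)(x_{t+1}−x̄) = -5.8778
Denominator Σ(x_t−x̄)² = 14.1933
r_1 = -5.8778 / 14.1933 = -0.414

-0.414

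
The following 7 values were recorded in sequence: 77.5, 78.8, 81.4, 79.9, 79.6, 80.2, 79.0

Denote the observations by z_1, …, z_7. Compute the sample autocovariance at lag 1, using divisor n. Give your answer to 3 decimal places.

Mean z̄ = (77.5 + 78.8 + 81.4 + 79.9 + 79.6 + 80.2 + 79.0)/7 = 79.4857
Deviations: -1.9857, -0.6857, 1.9143, 0.4143, 0.1143, 0.7143, -0.4857
Σ_{t=1}^{6}(z_t−z̄)(z_{t+1}−z̄) = 0.6241
γ_1 = 0.6241 / 7 = 0.089

0.089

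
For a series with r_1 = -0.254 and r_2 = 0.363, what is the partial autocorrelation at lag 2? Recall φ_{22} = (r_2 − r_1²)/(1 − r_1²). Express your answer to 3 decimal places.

0.319

φ_{22} = (r_2 − r_1²) / (1 − r_1²)
r_1² = (-0.254)² = 0.064516
Numerator = 0.363 − 0.0645 = 0.2985; denominator = 1 − 0.0645 = 0.9355
φ_{22} = 0.2985 / 0.9355 = 0.319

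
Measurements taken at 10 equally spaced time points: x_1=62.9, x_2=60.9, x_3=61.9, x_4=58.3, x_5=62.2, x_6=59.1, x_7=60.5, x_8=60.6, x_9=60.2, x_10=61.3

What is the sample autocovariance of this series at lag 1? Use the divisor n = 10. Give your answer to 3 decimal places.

-0.795

Mean x̄ = (62.9 + 60.9 + 61.9 + 58.3 + 62.2 + 59.1 + 60.5 + 60.6 + 60.2 + 61.3)/10 = 60.7900
Σ_{t=1}^{9}(x_t−x̄)(x_{t+1}−x̄) = -7.9471
γ_1 = -7.9471 / 10 = -0.795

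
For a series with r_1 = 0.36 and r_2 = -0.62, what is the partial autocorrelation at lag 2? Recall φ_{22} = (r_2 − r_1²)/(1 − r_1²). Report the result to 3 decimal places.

-0.861

φ_{22} = (r_2 − r_1²) / (1 − r_1²)
r_1² = (0.36)² = 0.1296
Numerator = -0.62 − 0.1296 = -0.7496; denominator = 1 − 0.1296 = 0.8704
φ_{22} = -0.7496 / 0.8704 = -0.861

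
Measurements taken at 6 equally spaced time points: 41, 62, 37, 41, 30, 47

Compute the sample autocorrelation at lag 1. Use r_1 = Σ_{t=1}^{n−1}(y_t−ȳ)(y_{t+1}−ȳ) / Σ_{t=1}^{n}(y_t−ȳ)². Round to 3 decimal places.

Mean ȳ = (41 + 62 + 37 + 41 + 30 + 47)/6 = 43.0000
Deviations from mean: -2.0000, 19.0000, -6.0000, -2.0000, -13.0000, 4.0000
Σ(y_t−ȳ)(y_{t+1}−ȳ) = (-38.0000) + (-114.0000) + (12.0000) + (26.0000) + (-52.0000) = -166.0000
Denominator Σ(y_t−ȳ)² = 590.0000
r_1 = -166.0000 / 590.0000 = -0.281

-0.281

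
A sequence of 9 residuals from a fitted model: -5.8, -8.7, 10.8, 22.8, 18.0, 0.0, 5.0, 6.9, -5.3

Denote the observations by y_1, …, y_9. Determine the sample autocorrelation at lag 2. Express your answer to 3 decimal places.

-0.339

Mean ȳ = (-5.8 − 8.7 + 10.8 + 22.8 + 18.0 + 0.0 + 5.0 + 6.9 − 5.3)/9 = 4.8556
Numerator Σ_{t=1}^{7}(y_t−ȳ)(y_{t+2}−ȳ) = -325.0773
Denominator Σ(y_t−ȳ)² = 958.3222
r_2 = -325.0773 / 958.3222 = -0.339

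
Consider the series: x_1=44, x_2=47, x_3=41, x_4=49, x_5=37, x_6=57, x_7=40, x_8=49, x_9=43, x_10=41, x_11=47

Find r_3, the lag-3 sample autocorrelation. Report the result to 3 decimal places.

-0.374

Mean x̄ = (44 + 47 + 41 + 49 + 37 + 57 + 40 + 49 + 43 + 41 + 47)/11 = 45.0000
Numerator Σ_{t=1}^{8}(x_t−x̄)(x_{t+3}−x̄) = -116.0000
Denominator Σ(x_t−x̄)² = 310.0000
r_3 = -116.0000 / 310.0000 = -0.374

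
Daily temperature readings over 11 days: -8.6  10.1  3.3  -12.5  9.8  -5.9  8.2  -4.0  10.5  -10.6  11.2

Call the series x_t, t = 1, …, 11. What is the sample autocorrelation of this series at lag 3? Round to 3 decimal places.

Mean x̄ = (-8.6 + 10.1 + 3.3 − 12.5 + 9.8 − 5.9 + 8.2 − 4.0 + 10.5 − 10.6 + 11.2)/11 = 1.0455
Numerator Σ_{t=1}^{8}(x_t−x̄)(x_{t+3}−x̄) = -147.0389
Denominator Σ(x_t−x̄)² = 893.2273
r_3 = -147.0389 / 893.2273 = -0.165

-0.165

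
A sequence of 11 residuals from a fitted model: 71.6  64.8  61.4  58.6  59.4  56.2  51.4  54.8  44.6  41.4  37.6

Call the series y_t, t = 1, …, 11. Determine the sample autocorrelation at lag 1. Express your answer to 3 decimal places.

0.612

Mean ȳ = (71.6 + 64.8 + 61.4 + 58.6 + 59.4 + 56.2 + 51.4 + 54.8 + 44.6 + 41.4 + 37.6)/11 = 54.7091
Numerator Σ_{t=1}^{10}(y_t−ȳ)(y_{t+1}−ȳ) = 645.3372
Denominator Σ(y_t−ȳ)² = 1054.2691
r_1 = 645.3372 / 1054.2691 = 0.612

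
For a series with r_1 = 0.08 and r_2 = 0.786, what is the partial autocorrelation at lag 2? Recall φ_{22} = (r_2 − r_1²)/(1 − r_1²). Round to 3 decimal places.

φ_{22} = (r_2 − r_1²) / (1 − r_1²)
r_1² = (0.08)² = 0.0064
Numerator = 0.786 − 0.0064 = 0.7796; denominator = 1 − 0.0064 = 0.9936
φ_{22} = 0.7796 / 0.9936 = 0.785

0.785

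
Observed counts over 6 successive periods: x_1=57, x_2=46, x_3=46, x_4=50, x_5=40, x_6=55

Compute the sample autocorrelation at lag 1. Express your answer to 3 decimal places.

Mean x̄ = (57 + 46 + 46 + 50 + 40 + 55)/6 = 49.0000
Deviations from mean: 8.0000, -3.0000, -3.0000, 1.0000, -9.0000, 6.0000
Numerator Σ_{t=1}^{5}(x_t−x̄)(x_{t+1}−x̄) = -81.0000
Denominator Σ(x_t−x̄)² = 200.0000
r_1 = -81.0000 / 200.0000 = -0.405

-0.405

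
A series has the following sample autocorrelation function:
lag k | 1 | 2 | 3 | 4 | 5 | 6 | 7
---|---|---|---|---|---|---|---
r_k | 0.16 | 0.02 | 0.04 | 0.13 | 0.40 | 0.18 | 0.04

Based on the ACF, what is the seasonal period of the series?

The largest autocorrelation is r_5 = 0.40; the remaining lags stay at or below 0.18.
The dominant spike at lag 5 indicates a seasonal period of 5.

5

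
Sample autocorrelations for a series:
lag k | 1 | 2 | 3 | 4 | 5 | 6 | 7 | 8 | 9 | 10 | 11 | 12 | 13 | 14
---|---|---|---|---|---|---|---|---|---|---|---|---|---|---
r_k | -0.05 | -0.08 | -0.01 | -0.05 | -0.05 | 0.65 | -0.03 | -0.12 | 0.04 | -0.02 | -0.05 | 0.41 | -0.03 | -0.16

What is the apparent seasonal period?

The largest autocorrelation is r_6 = 0.65, with a weaker echo at lag 12 (0.41); the remaining lags stay at or below 0.04.
The dominant spike at lag 6 indicates a seasonal period of 6.

6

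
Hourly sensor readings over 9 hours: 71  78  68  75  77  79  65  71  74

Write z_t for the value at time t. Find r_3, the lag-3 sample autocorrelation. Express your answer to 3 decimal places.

-0.187

Mean z̄ = (71 + 78 + 68 + 75 + 77 + 79 + 65 + 71 + 74)/9 = 73.1111
Σ(z_t−z̄)(z_{t+3}−z̄) = (-3.9877) + (19.0123) + (-30.0988) + (-15.3210) + (-8.2099) + (5.2346) = -33.3704
Denominator Σ(z_t−z̄)² = 178.8889
r_3 = -33.3704 / 178.8889 = -0.187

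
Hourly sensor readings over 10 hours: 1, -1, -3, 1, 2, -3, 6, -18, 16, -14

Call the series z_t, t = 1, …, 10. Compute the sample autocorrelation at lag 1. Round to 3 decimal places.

-0.786

Mean z̄ = (1 − 1 − 3 + 1 + 2 − 3 + 6 − 18 + 16 − 14)/10 = -1.3000
Numerator Σ_{t=1}^{9}(z_t−z̄)(z_{t+1}−z̄) = -644.6900
Denominator Σ(z_t−z̄)² = 820.1000
r_1 = -644.6900 / 820.1000 = -0.786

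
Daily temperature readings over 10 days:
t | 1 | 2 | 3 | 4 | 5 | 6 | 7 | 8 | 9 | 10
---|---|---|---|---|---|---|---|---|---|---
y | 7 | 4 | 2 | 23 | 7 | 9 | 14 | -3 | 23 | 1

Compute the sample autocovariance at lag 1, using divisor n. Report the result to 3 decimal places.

-41.899

Mean ȳ = (7 + 4 + 2 + 23 + 7 + 9 + 14 − 3 + 23 + 1)/10 = 8.7000
Σ_{t=1}^{9}(y_t−ȳ)(y_{t+1}−ȳ) = -418.9900
γ_1 = -418.9900 / 10 = -41.899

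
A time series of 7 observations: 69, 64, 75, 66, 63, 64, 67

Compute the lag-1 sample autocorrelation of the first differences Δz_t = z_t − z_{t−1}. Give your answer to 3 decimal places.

-0.518

First differences Δz: -5, 11, -9, -3, 1, 3
Mean of differences = -0.3333
Numerator Σ(Δz_t−Δz̄)(Δz_{t+1}−Δz̄) = -127.1111
Denominator Σ(Δz_t−Δz̄)² = 245.3333
r_1(Δz) = -127.1111 / 245.3333 = -0.518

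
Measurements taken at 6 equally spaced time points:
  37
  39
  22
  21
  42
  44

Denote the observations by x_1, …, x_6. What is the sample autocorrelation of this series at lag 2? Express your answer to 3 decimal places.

Mean x̄ = (37 + 39 + 22 + 21 + 42 + 44)/6 = 34.1667
Σ(x_t−x̄)(x_{t+2}−x̄) = (-34.4722) + (-63.6389) + (-95.3056) + (-129.4722) = -322.8889
Denominator Σ(x_t−x̄)² = 510.8333
r_2 = -322.8889 / 510.8333 = -0.632

-0.632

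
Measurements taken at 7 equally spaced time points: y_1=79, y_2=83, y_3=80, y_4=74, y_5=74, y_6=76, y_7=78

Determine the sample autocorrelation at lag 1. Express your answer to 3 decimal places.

Mean ȳ = (79 + 83 + 80 + 74 + 74 + 76 + 78)/7 = 77.7143
Numerator Σ_{t=1}^{6}(y_t−ȳ)(y_{t+1}−ȳ) = 30.0612
Denominator Σ(y_t−ȳ)² = 65.4286
r_1 = 30.0612 / 65.4286 = 0.459

0.459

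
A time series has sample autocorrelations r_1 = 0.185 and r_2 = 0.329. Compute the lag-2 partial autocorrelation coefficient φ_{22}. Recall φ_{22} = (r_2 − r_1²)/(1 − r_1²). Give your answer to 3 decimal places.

0.305

φ_{22} = (r_2 − r_1²) / (1 − r_1²)
r_1² = (0.185)² = 0.034225
Numerator = 0.329 − 0.0342 = 0.2948; denominator = 1 − 0.0342 = 0.9658
φ_{22} = 0.2948 / 0.9658 = 0.305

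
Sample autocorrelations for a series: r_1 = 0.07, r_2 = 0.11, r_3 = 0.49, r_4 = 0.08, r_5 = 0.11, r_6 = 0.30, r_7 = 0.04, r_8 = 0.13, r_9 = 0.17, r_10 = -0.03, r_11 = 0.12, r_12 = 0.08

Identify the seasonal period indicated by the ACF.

The largest autocorrelation is r_3 = 0.49, with weaker echoes at lags 6 (0.30) and 9 (0.17); the remaining lags stay at or below 0.13.
The dominant spike at lag 3 indicates a seasonal period of 3.

3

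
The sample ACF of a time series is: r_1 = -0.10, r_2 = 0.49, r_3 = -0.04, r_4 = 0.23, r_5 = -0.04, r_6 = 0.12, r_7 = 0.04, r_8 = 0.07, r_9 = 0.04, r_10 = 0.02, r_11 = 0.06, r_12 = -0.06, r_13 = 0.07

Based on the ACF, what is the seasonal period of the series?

The largest autocorrelation is r_2 = 0.49, with a weaker echo at lag 4 (0.23); the remaining lags stay at or below 0.12.
The dominant spike at lag 2 indicates a seasonal period of 2.

2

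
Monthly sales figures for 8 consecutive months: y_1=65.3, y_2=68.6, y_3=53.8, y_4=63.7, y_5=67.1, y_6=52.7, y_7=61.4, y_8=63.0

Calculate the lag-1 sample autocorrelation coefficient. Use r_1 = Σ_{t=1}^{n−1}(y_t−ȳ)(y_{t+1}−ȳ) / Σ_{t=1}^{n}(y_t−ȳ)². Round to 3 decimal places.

Mean ȳ = (65.3 + 68.6 + 53.8 + 63.7 + 67.1 + 52.7 + 61.4 + 63.0)/8 = 61.9500
Deviations from mean: 3.3500, 6.6500, -8.1500, 1.7500, 5.1500, -9.2500, -0.5500, 1.0500
Numerator Σ_{t=1}^{7}(y_t−ȳ)(y_{t+1}−ȳ) = -80.2975
Denominator Σ(y_t−ȳ)² = 238.4200
r_1 = -80.2975 / 238.4200 = -0.337

-0.337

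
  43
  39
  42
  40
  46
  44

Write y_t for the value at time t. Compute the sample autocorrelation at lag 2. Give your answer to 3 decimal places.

0.073

Mean ȳ = (43 + 39 + 42 + 40 + 46 + 44)/6 = 42.3333
Numerator Σ_{t=1}^{4}(y_t−ȳ)(y_{t+2}−ȳ) = 2.4444
Denominator Σ(y_t−ȳ)² = 33.3333
r_2 = 2.4444 / 33.3333 = 0.073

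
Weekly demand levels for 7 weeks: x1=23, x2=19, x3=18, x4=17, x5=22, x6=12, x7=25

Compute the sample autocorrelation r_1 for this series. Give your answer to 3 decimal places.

-0.564

Mean x̄ = (23 + 19 + 18 + 17 + 22 + 12 + 25)/7 = 19.4286
Deviations from mean: 3.5714, -0.4286, -1.4286, -2.4286, 2.5714, -7.4286, 5.5714
Σ(x_t−x̄)(x_{t+1}−x̄) = (-1.5306) + (0.6122) + (3.4694) + (-6.2449) + (-19.1020) + (-41.3878) = -64.1837
Denominator Σ(x_t−x̄)² = 113.7143
r_1 = -64.1837 / 113.7143 = -0.564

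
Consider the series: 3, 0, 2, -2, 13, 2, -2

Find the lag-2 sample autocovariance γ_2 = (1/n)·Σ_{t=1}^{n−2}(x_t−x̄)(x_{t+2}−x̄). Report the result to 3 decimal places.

-5.452

Mean x̄ = (3 + 0 + 2 − 2 + 13 + 2 − 2)/7 = 2.2857
Deviations: 0.7143, -2.2857, -0.2857, -4.2857, 10.7143, -0.2857, -4.2857
Σ_{t=1}^{5}(x_t−x̄)(x_{t+2}−x̄) = -38.1633
γ_2 = -38.1633 / 7 = -5.452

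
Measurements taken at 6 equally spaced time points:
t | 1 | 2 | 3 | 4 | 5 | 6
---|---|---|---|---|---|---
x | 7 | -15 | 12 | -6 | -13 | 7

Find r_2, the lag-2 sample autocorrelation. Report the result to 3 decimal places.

Mean x̄ = (7 − 15 + 12 − 6 − 13 + 7)/6 = -1.3333
Deviations from mean: 8.3333, -13.6667, 13.3333, -4.6667, -11.6667, 8.3333
Numerator Σ_{t=1}^{4}(x_t−x̄)(x_{t+2}−x̄) = -19.5556
Denominator Σ(x_t−x̄)² = 661.3333
r_2 = -19.5556 / 661.3333 = -0.030

-0.030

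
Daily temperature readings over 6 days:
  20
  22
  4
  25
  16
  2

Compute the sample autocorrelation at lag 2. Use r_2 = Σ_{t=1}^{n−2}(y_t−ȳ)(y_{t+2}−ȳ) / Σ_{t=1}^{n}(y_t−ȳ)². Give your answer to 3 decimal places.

-0.272

Mean ȳ = (20 + 22 + 4 + 25 + 16 + 2)/6 = 14.8333
Deviations from mean: 5.1667, 7.1667, -10.8333, 10.1667, 1.1667, -12.8333
Numerator Σ_{t=1}^{4}(y_t−ȳ)(y_{t+2}−ȳ) = -126.2222
Denominator Σ(y_t−ȳ)² = 464.8333
r_2 = -126.2222 / 464.8333 = -0.272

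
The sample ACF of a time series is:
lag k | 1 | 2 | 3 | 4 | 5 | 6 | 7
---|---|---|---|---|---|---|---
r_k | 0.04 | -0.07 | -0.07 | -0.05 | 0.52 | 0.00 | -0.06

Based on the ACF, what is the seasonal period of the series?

5

The largest autocorrelation is r_5 = 0.52; the remaining lags stay at or below 0.04.
The dominant spike at lag 5 indicates a seasonal period of 5.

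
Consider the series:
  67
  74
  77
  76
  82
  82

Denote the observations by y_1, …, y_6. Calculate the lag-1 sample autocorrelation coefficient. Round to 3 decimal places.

Mean ȳ = (67 + 74 + 77 + 76 + 82 + 82)/6 = 76.3333
Σ(y_t−ȳ)(y_{t+1}−ȳ) = (21.7778) + (-1.5556) + (-0.2222) + (-1.8889) + (32.1111) = 50.2222
Denominator Σ(y_t−ȳ)² = 157.3333
r_1 = 50.2222 / 157.3333 = 0.319

0.319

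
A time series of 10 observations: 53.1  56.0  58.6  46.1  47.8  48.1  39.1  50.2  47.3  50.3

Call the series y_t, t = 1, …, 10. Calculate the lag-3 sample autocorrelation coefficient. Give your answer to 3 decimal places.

-0.017

Mean ȳ = (53.1 + 56.0 + 58.6 + 46.1 + 47.8 + 48.1 + 39.1 + 50.2 + 47.3 + 50.3)/10 = 49.6600
Σ(y_t−ȳ)(y_{t+3}−ȳ) = (-12.2464) + (-11.7924) + (-13.9464) + (37.5936) + (-1.0044) + (3.6816) + (-6.7584) = -4.4728
Denominator Σ(y_t−ȳ)² = 268.3040
r_3 = -4.4728 / 268.3040 = -0.017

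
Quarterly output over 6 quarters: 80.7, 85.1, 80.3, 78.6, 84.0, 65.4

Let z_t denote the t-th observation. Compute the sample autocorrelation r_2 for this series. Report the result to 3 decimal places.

Mean z̄ = (80.7 + 85.1 + 80.3 + 78.6 + 84.0 + 65.4)/6 = 79.0167
Numerator Σ_{t=1}^{4}(z_t−z̄)(z_{t+2}−z̄) = 11.6944
Denominator Σ(z_t−z̄)² = 251.9083
r_2 = 11.6944 / 251.9083 = 0.046

0.046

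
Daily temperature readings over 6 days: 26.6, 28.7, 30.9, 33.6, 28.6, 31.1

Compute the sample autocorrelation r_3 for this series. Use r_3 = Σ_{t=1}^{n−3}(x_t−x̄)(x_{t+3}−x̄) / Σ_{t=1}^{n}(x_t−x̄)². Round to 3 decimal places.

Mean x̄ = (26.6 + 28.7 + 30.9 + 33.6 + 28.6 + 31.1)/6 = 29.9167
Σ(x_t−x̄)(x_{t+3}−x̄) = (-12.2164) + (1.6019) + (1.1636) = -9.4508
Denominator Σ(x_t−x̄)² = 30.1483
r_3 = -9.4508 / 30.1483 = -0.313

-0.313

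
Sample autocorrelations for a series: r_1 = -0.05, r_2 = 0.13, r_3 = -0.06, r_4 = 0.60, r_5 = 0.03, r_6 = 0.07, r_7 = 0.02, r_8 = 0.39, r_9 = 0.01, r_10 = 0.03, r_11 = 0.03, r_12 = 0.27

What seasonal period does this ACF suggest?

The largest autocorrelation is r_4 = 0.60, with weaker echoes at lags 8 (0.39) and 12 (0.27); the remaining lags stay at or below 0.13.
The dominant spike at lag 4 indicates a seasonal period of 4.

4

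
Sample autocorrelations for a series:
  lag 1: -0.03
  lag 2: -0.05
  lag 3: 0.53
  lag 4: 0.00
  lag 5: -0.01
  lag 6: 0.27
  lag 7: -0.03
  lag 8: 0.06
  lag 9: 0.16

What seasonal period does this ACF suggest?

The largest autocorrelation is r_3 = 0.53, with weaker echoes at lags 6 (0.27) and 9 (0.16); the remaining lags stay at or below 0.06.
The dominant spike at lag 3 indicates a seasonal period of 3.

3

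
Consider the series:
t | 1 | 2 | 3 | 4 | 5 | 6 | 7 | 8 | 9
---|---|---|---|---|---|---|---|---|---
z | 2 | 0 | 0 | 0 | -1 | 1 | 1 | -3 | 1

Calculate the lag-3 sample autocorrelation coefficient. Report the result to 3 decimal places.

0.235

Mean z̄ = (2 + 0 + 0 + 0 − 1 + 1 + 1 − 3 + 1)/9 = 0.1111
Σ(z_t−z̄)(z_{t+3}−z̄) = (-0.2099) + (0.1235) + (-0.0988) + (-0.0988) + (3.4568) + (0.7901) = 3.9630
Denominator Σ(z_t−z̄)² = 16.8889
r_3 = 3.9630 / 16.8889 = 0.235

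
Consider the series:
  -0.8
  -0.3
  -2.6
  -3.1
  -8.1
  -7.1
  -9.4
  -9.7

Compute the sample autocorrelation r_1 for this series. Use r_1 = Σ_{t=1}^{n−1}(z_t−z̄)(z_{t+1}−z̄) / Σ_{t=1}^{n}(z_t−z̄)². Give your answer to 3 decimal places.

Mean z̄ = (-0.8 − 0.3 − 2.6 − 3.1 − 8.1 − 7.1 − 9.4 − 9.7)/8 = -5.1375
Numerator Σ_{t=1}^{7}(z_t−z̄)(z_{t+1}−z̄) = 66.0186
Denominator Σ(z_t−z̄)² = 104.4188
r_1 = 66.0186 / 104.4188 = 0.632

0.632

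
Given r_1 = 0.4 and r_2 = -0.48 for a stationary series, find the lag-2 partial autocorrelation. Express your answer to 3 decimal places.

φ_{22} = (r_2 − r_1²) / (1 − r_1²)
r_1² = (0.4)² = 0.16
Numerator = -0.48 − 0.1600 = -0.6400; denominator = 1 − 0.1600 = 0.8400
φ_{22} = -0.6400 / 0.8400 = -0.762

-0.762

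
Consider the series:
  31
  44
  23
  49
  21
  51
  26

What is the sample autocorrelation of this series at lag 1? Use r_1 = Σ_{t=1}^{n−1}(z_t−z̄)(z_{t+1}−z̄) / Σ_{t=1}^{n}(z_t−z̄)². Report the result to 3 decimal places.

Mean z̄ = (31 + 44 + 23 + 49 + 21 + 51 + 26)/7 = 35.0000
Σ(z_t−z̄)(z_{t+1}−z̄) = (-36.0000) + (-108.0000) + (-168.0000) + (-196.0000) + (-224.0000) + (-144.0000) = -876.0000
Denominator Σ(z_t−z̄)² = 970.0000
r_1 = -876.0000 / 970.0000 = -0.903

-0.903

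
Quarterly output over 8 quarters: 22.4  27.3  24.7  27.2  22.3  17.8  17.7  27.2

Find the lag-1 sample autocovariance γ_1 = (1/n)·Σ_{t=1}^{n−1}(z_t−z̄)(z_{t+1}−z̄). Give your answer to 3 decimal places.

Mean z̄ = (22.4 + 27.3 + 24.7 + 27.2 + 22.3 + 17.8 + 17.7 + 27.2)/8 = 23.3250
Σ_{t=1}^{7}(z_t−z̄)(z_{t+1}−z̄) = 18.0894
γ_1 = 18.0894 / 8 = 2.261

2.261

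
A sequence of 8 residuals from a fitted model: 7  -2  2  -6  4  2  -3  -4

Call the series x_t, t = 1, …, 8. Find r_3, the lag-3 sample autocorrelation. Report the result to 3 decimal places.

Mean x̄ = (7 − 2 + 2 − 6 + 4 + 2 − 3 − 4)/8 = 0.0000
Σ(x_t−x̄)(x_{t+3}−x̄) = (-42.0000) + (-8.0000) + (4.0000) + (18.0000) + (-16.0000) = -44.0000
Denominator Σ(x_t−x̄)² = 138.0000
r_3 = -44.0000 / 138.0000 = -0.319

-0.319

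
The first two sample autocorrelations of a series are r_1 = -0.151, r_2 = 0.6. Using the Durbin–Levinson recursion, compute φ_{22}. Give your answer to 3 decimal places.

0.591

φ_{22} = (r_2 − r_1²) / (1 − r_1²)
r_1² = (-0.151)² = 0.022801
Numerator = 0.6 − 0.0228 = 0.5772; denominator = 1 − 0.0228 = 0.9772
φ_{22} = 0.5772 / 0.9772 = 0.591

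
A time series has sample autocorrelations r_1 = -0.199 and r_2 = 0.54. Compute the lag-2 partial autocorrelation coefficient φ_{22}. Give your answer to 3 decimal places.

φ_{22} = (r_2 − r_1²) / (1 − r_1²)
r_1² = (-0.199)² = 0.039601
Numerator = 0.54 − 0.0396 = 0.5004; denominator = 1 − 0.0396 = 0.9604
φ_{22} = 0.5004 / 0.9604 = 0.521

0.521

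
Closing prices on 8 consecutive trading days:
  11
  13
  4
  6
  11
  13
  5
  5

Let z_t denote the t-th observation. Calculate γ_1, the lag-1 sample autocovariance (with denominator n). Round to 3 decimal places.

Mean z̄ = (11 + 13 + 4 + 6 + 11 + 13 + 5 + 5)/8 = 8.5000
Deviations: 2.5000, 4.5000, -4.5000, -2.5000, 2.5000, 4.5000, -3.5000, -3.5000
Σ_{t=1}^{7}(z_t−z̄)(z_{t+1}−z̄) = 3.7500
γ_1 = 3.7500 / 8 = 0.469

0.469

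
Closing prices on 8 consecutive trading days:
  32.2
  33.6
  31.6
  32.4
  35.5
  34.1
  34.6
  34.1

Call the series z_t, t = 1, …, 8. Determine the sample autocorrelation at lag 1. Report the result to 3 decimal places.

0.167

Mean z̄ = (32.2 + 33.6 + 31.6 + 32.4 + 35.5 + 34.1 + 34.6 + 34.1)/8 = 33.5125
Deviations from mean: -1.3125, 0.0875, -1.9125, -1.1125, 1.9875, 0.5875, 1.0875, 0.5875
Σ(z_t−z̄)(z_{t+1}−z̄) = (-0.1148) + (-0.1673) + (2.1277) + (-2.2111) + (1.1677) + (0.6389) + (0.6389) = 2.0798
Denominator Σ(z_t−z̄)² = 12.4488
r_1 = 2.0798 / 12.4488 = 0.167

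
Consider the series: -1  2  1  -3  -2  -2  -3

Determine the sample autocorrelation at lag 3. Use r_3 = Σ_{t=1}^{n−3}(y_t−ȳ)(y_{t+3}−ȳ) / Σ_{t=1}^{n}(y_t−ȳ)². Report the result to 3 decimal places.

-0.059

Mean ȳ = (-1 + 2 + 1 − 3 − 2 − 2 − 3)/7 = -1.1429
Deviations from mean: 0.1429, 3.1429, 2.1429, -1.8571, -0.8571, -0.8571, -1.8571
Σ(y_t−ȳ)(y_{t+3}−ȳ) = (-0.2653) + (-2.6939) + (-1.8367) + (3.4490) = -1.3469
Denominator Σ(y_t−ȳ)² = 22.8571
r_3 = -1.3469 / 22.8571 = -0.059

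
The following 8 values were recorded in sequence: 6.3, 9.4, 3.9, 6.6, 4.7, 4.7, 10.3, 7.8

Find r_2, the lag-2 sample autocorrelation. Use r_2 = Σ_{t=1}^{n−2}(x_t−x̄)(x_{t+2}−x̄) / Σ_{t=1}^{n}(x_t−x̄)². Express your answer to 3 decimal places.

-0.071

Mean x̄ = (6.3 + 9.4 + 3.9 + 6.6 + 4.7 + 4.7 + 10.3 + 7.8)/8 = 6.7125
Numerator Σ_{t=1}^{6}(x_t−x̄)(x_{t+2}−x̄) = -2.6641
Denominator Σ(x_t−x̄)² = 37.4688
r_2 = -2.6641 / 37.4688 = -0.071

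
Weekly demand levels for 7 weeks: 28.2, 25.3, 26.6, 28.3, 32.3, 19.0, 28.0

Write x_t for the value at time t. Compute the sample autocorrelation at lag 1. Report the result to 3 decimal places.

-0.465

Mean x̄ = (28.2 + 25.3 + 26.6 + 28.3 + 32.3 + 19.0 + 28.0)/7 = 26.8143
Deviations from mean: 1.3857, -1.5143, -0.2143, 1.4857, 5.4857, -7.8143, 1.1857
Σ(x_t−x̄)(x_{t+1}−x̄) = (-2.0984) + (0.3245) + (-0.3184) + (8.1502) + (-42.8669) + (-9.2655) = -46.0745
Denominator Σ(x_t−x̄)² = 99.0286
r_1 = -46.0745 / 99.0286 = -0.465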